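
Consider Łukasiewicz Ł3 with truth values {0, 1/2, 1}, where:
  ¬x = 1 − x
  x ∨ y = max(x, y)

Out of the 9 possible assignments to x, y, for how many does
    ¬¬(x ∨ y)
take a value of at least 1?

x = 0, y = 0 ↦ 0  <
x = 0, y = 1/2 ↦ 1/2  <
x = 0, y = 1 ↦ 1  ≥
x = 1/2, y = 0 ↦ 1/2  <
x = 1/2, y = 1/2 ↦ 1/2  <
x = 1/2, y = 1 ↦ 1  ≥
x = 1, y = 0 ↦ 1  ≥
x = 1, y = 1/2 ↦ 1  ≥
x = 1, y = 1 ↦ 1  ≥
So 5 of the 9 assignments meet the threshold.

5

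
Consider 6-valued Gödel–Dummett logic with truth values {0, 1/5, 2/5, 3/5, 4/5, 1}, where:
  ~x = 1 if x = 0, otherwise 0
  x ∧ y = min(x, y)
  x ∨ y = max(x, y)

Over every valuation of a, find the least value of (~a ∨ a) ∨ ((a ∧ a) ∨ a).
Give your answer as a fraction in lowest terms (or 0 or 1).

1/5

Take a = 1/5:
~a = ~1/5 = 0
~a ∨ a = 0 ∨ 1/5 = 1/5
a ∧ a = 1/5 ∧ 1/5 = 1/5
(a ∧ a) ∨ a = 1/5 ∨ 1/5 = 1/5
(~a ∨ a) ∨ ((a ∧ a) ∨ a) = 1/5 ∨ 1/5 = 1/5
No assignment yields a value below 1/5, so this is the minimum.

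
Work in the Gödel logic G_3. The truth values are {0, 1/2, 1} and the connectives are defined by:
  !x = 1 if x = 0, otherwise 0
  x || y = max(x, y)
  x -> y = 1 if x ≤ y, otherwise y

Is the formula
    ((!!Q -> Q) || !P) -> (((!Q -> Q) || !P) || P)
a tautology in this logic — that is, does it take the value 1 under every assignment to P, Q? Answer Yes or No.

Counterexample: take P = 1/2, Q = 0.
!Q = !0 = 1
!!Q = !1 = 0
!!Q -> Q = 0 -> 0 = 1
!P = !1/2 = 0
(!!Q -> Q) || !P = 1 || 0 = 1
!Q = !0 = 1
!Q -> Q = 1 -> 0 = 0
!P = !1/2 = 0
(!Q -> Q) || !P = 0 || 0 = 0
((!Q -> Q) || !P) || P = 0 || 1/2 = 1/2
((!!Q -> Q) || !P) -> (((!Q -> Q) || !P) || P) = 1 -> 1/2 = 1/2
This gives 1/2 ≠ 1.

No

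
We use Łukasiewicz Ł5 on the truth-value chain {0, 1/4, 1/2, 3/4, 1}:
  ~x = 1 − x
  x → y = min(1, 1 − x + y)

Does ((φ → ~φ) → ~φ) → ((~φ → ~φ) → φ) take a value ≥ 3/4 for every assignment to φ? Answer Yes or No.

Counterexample: take φ = 0.
~φ = ~0 = 1
φ → ~φ = 0 → 1 = 1
~φ = ~0 = 1
(φ → ~φ) → ~φ = 1 → 1 = 1
~φ = ~0 = 1
~φ = ~0 = 1
~φ → ~φ = 1 → 1 = 1
(~φ → ~φ) → φ = 1 → 0 = 0
((φ → ~φ) → ~φ) → ((~φ → ~φ) → φ) = 1 → 0 = 0
This gives 0, which is below 3/4.

No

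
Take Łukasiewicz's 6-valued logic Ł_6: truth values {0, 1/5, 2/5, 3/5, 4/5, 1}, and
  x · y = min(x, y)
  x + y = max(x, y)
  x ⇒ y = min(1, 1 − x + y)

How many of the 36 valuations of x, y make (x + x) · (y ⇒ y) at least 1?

6

value 1: 6 assignments (counts)
value 4/5: 6 assignments
value 3/5: 6 assignments
value 2/5: 6 assignments
value 1/5: 6 assignments
value 0: 6 assignments
So 6 of the 36 assignments meet the threshold.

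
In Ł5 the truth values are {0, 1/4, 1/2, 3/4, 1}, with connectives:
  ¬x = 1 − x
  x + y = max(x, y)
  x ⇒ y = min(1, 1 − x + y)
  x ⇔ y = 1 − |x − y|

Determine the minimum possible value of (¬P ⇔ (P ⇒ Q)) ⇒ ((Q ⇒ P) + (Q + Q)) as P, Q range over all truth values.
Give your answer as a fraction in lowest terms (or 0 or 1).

1/2

Take P = 0, Q = 1/2:
¬P = ¬0 = 1
P ⇒ Q = 0 ⇒ 1/2 = 1
¬P ⇔ (P ⇒ Q) = 1 ⇔ 1 = 1
Q ⇒ P = 1/2 ⇒ 0 = 1/2
Q + Q = 1/2 + 1/2 = 1/2
(Q ⇒ P) + (Q + Q) = 1/2 + 1/2 = 1/2
(¬P ⇔ (P ⇒ Q)) ⇒ ((Q ⇒ P) + (Q + Q)) = 1 ⇒ 1/2 = 1/2
No assignment yields a value below 1/2, so this is the minimum.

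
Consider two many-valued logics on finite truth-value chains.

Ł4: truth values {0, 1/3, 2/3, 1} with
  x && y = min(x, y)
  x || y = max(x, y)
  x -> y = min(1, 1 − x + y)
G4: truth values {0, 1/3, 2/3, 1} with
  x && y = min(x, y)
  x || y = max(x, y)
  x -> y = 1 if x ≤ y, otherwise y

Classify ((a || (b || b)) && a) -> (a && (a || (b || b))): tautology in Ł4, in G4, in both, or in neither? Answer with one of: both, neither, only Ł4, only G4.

both

In Ł4: every assignment gives 1 — tautology.
In G4: every assignment gives 1 — tautology.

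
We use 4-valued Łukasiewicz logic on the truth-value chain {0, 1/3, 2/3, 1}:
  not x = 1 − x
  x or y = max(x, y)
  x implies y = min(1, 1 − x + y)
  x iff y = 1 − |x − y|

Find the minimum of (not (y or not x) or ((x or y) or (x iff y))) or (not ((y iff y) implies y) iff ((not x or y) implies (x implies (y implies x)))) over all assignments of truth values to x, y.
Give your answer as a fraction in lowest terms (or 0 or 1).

Take x = 0, y = 1/3:
not x = not 0 = 1
y or not x = 1/3 or 1 = 1
not (y or not x) = not 1 = 0
x or y = 0 or 1/3 = 1/3
x iff y = 0 iff 1/3 = 2/3
(x or y) or (x iff y) = 1/3 or 2/3 = 2/3
not (y or not x) or ((x or y) or (x iff y)) = 0 or 2/3 = 2/3
y iff y = 1/3 iff 1/3 = 1
(y iff y) implies y = 1 implies 1/3 = 1/3
not ((y iff y) implies y) = not 1/3 = 2/3
not x = not 0 = 1
not x or y = 1 or 1/3 = 1
y implies x = 1/3 implies 0 = 2/3
x implies (y implies x) = 0 implies 2/3 = 1
(not x or y) implies (x implies (y implies x)) = 1 implies 1 = 1
not ((y iff y) implies y) iff ((not x or y) implies (x implies (y implies x))) = 2/3 iff 1 = 2/3
(not (y or not x) or ((x or y) or (x iff y))) or (not ((y iff y) implies y) iff ((not x or y) implies (x implies (y implies x)))) = 2/3 or 2/3 = 2/3
No assignment yields a value below 2/3, so this is the minimum.

2/3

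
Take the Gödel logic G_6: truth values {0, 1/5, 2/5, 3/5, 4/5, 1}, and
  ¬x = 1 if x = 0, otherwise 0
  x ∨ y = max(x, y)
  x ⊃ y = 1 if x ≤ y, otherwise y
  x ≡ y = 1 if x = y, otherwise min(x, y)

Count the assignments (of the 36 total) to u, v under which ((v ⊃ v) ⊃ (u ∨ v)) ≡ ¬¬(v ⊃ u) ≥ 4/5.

value 1: 10 assignments (counts)
value 4/5: 8 assignments (counts)
value 3/5: 6 assignments
value 2/5: 4 assignments
value 1/5: 2 assignments
value 0: 6 assignments
So 18 of the 36 assignments meet the threshold.

18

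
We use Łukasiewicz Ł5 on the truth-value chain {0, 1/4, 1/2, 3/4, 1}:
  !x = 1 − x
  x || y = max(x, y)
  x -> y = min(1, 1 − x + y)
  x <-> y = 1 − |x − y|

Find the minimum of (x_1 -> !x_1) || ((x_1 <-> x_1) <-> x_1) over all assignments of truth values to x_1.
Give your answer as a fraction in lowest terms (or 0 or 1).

Take x_1 = 3/4:
!x_1 = !3/4 = 1/4
x_1 -> !x_1 = 3/4 -> 1/4 = 1/2
x_1 <-> x_1 = 3/4 <-> 3/4 = 1
(x_1 <-> x_1) <-> x_1 = 1 <-> 3/4 = 3/4
(x_1 -> !x_1) || ((x_1 <-> x_1) <-> x_1) = 1/2 || 3/4 = 3/4
No assignment yields a value below 3/4, so this is the minimum.

3/4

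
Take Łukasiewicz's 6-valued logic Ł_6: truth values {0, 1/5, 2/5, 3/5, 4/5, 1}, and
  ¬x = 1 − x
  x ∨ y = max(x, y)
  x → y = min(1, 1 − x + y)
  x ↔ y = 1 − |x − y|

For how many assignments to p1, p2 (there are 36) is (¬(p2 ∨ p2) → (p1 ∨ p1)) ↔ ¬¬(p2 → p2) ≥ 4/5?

26

value 1: 21 assignments (counts)
value 4/5: 5 assignments (counts)
value 3/5: 4 assignments
value 2/5: 3 assignments
value 1/5: 2 assignments
value 0: 1 assignment
So 26 of the 36 assignments meet the threshold.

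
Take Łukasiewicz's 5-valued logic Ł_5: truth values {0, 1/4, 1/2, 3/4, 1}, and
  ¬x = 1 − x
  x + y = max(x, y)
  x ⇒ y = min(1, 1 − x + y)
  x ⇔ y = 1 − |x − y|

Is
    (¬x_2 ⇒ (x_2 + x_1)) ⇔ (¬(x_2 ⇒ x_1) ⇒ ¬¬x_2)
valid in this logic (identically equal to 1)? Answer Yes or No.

No

Counterexample: take x_1 = 0, x_2 = 0.
¬x_2 = ¬0 = 1
x_2 + x_1 = 0 + 0 = 0
¬x_2 ⇒ (x_2 + x_1) = 1 ⇒ 0 = 0
x_2 ⇒ x_1 = 0 ⇒ 0 = 1
¬(x_2 ⇒ x_1) = ¬1 = 0
¬x_2 = ¬0 = 1
¬¬x_2 = ¬1 = 0
¬(x_2 ⇒ x_1) ⇒ ¬¬x_2 = 0 ⇒ 0 = 1
(¬x_2 ⇒ (x_2 + x_1)) ⇔ (¬(x_2 ⇒ x_1) ⇒ ¬¬x_2) = 0 ⇔ 1 = 0
This gives 0 ≠ 1.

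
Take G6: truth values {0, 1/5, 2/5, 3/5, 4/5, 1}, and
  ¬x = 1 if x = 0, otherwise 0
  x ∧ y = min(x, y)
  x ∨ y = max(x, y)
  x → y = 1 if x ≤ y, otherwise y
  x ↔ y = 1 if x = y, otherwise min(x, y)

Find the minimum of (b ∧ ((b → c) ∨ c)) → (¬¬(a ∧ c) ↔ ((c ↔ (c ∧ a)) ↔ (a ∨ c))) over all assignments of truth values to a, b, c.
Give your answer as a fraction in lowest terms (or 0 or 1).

1/5

Take a = 1/5, b = 2/5, c = 2/5:
b → c = 2/5 → 2/5 = 1
(b → c) ∨ c = 1 ∨ 2/5 = 1
b ∧ ((b → c) ∨ c) = 2/5 ∧ 1 = 2/5
a ∧ c = 1/5 ∧ 2/5 = 1/5
¬(a ∧ c) = ¬1/5 = 0
¬¬(a ∧ c) = ¬0 = 1
c ∧ a = 2/5 ∧ 1/5 = 1/5
c ↔ (c ∧ a) = 2/5 ↔ 1/5 = 1/5
a ∨ c = 1/5 ∨ 2/5 = 2/5
(c ↔ (c ∧ a)) ↔ (a ∨ c) = 1/5 ↔ 2/5 = 1/5
¬¬(a ∧ c) ↔ ((c ↔ (c ∧ a)) ↔ (a ∨ c)) = 1 ↔ 1/5 = 1/5
(b ∧ ((b → c) ∨ c)) → (¬¬(a ∧ c) ↔ ((c ↔ (c ∧ a)) ↔ (a ∨ c))) = 2/5 → 1/5 = 1/5
No assignment yields a value below 1/5, so this is the minimum.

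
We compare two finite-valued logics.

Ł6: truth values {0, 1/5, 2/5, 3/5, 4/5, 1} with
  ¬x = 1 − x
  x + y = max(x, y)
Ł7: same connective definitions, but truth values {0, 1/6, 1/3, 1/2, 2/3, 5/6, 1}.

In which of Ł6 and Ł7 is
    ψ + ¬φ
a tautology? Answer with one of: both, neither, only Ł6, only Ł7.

In Ł6: at φ = 1/5, ψ = 0 the value is 4/5 — not a tautology.
In Ł7: at φ = 1/6, ψ = 0 the value is 5/6 — not a tautology.

neither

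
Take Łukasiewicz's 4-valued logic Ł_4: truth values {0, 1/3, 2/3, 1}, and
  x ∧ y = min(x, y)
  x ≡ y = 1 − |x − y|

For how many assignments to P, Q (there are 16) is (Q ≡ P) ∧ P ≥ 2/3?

5

P = 0, Q = 0 ↦ 0  <
P = 0, Q = 1/3 ↦ 0  <
P = 0, Q = 2/3 ↦ 0  <
P = 0, Q = 1 ↦ 0  <
P = 1/3, Q = 0 ↦ 1/3  <
P = 1/3, Q = 1/3 ↦ 1/3  <
P = 1/3, Q = 2/3 ↦ 1/3  <
P = 1/3, Q = 1 ↦ 1/3  <
P = 2/3, Q = 0 ↦ 1/3  <
P = 2/3, Q = 1/3 ↦ 2/3  ≥
P = 2/3, Q = 2/3 ↦ 2/3  ≥
P = 2/3, Q = 1 ↦ 2/3  ≥
P = 1, Q = 0 ↦ 0  <
P = 1, Q = 1/3 ↦ 1/3  <
P = 1, Q = 2/3 ↦ 2/3  ≥
P = 1, Q = 1 ↦ 1  ≥
So 5 of the 16 assignments meet the threshold.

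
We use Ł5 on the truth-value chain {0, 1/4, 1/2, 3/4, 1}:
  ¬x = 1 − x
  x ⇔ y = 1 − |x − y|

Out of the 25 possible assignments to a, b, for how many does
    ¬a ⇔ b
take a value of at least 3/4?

13

value 1: 5 assignments (counts)
value 3/4: 8 assignments (counts)
value 1/2: 6 assignments
value 1/4: 4 assignments
value 0: 2 assignments
So 13 of the 25 assignments meet the threshold.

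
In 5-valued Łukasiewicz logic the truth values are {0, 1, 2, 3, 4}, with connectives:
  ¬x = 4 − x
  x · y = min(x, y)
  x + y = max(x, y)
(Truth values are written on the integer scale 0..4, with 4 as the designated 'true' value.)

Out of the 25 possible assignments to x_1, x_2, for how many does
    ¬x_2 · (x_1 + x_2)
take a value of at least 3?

4

value 4: 1 assignment (counts)
value 3: 3 assignments (counts)
value 2: 7 assignments
value 1: 8 assignments
value 0: 6 assignments
So 4 of the 25 assignments meet the threshold.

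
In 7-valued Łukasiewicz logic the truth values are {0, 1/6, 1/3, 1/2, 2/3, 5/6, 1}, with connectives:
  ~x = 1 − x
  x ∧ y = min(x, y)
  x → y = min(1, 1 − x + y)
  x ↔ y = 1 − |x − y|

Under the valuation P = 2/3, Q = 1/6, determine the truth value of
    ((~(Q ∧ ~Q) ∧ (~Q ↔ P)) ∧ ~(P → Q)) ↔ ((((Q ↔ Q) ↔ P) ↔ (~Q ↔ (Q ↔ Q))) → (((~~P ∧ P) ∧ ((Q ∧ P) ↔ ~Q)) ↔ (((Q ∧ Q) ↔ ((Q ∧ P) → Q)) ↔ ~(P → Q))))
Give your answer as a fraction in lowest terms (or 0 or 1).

~Q = ~1/6 = 5/6
Q ∧ ~Q = 1/6 ∧ 5/6 = 1/6
~(Q ∧ ~Q) = ~1/6 = 5/6
~Q = ~1/6 = 5/6
~Q ↔ P = 5/6 ↔ 2/3 = 5/6
~(Q ∧ ~Q) ∧ (~Q ↔ P) = 5/6 ∧ 5/6 = 5/6
P → Q = 2/3 → 1/6 = 1/2
~(P → Q) = ~1/2 = 1/2
(~(Q ∧ ~Q) ∧ (~Q ↔ P)) ∧ ~(P → Q) = 5/6 ∧ 1/2 = 1/2
Q ↔ Q = 1/6 ↔ 1/6 = 1
(Q ↔ Q) ↔ P = 1 ↔ 2/3 = 2/3
~Q = ~1/6 = 5/6
Q ↔ Q = 1/6 ↔ 1/6 = 1
~Q ↔ (Q ↔ Q) = 5/6 ↔ 1 = 5/6
((Q ↔ Q) ↔ P) ↔ (~Q ↔ (Q ↔ Q)) = 2/3 ↔ 5/6 = 5/6
~P = ~2/3 = 1/3
~~P = ~1/3 = 2/3
~~P ∧ P = 2/3 ∧ 2/3 = 2/3
Q ∧ P = 1/6 ∧ 2/3 = 1/6
~Q = ~1/6 = 5/6
(Q ∧ P) ↔ ~Q = 1/6 ↔ 5/6 = 1/3
(~~P ∧ P) ∧ ((Q ∧ P) ↔ ~Q) = 2/3 ∧ 1/3 = 1/3
Q ∧ Q = 1/6 ∧ 1/6 = 1/6
Q ∧ P = 1/6 ∧ 2/3 = 1/6
(Q ∧ P) → Q = 1/6 → 1/6 = 1
(Q ∧ Q) ↔ ((Q ∧ P) → Q) = 1/6 ↔ 1 = 1/6
P → Q = 2/3 → 1/6 = 1/2
~(P → Q) = ~1/2 = 1/2
((Q ∧ Q) ↔ ((Q ∧ P) → Q)) ↔ ~(P → Q) = 1/6 ↔ 1/2 = 2/3
((~~P ∧ P) ∧ ((Q ∧ P) ↔ ~Q)) ↔ (((Q ∧ Q) ↔ ((Q ∧ P) → Q)) ↔ ~(P → Q)) = 1/3 ↔ 2/3 = 2/3
(((Q ↔ Q) ↔ P) ↔ (~Q ↔ (Q ↔ Q))) → (((~~P ∧ P) ∧ ((Q ∧ P) ↔ ~Q)) ↔ (((Q ∧ Q) ↔ ((Q ∧ P) → Q)) ↔ ~(P → Q))) = 5/6 → 2/3 = 5/6
((~(Q ∧ ~Q) ∧ (~Q ↔ P)) ∧ ~(P → Q)) ↔ ((((Q ↔ Q) ↔ P) ↔ (~Q ↔ (Q ↔ Q))) → (((~~P ∧ P) ∧ ((Q ∧ P) ↔ ~Q)) ↔ (((Q ∧ Q) ↔ ((Q ∧ P) → Q)) ↔ ~(P → Q)))) = 1/2 ↔ 5/6 = 2/3

2/3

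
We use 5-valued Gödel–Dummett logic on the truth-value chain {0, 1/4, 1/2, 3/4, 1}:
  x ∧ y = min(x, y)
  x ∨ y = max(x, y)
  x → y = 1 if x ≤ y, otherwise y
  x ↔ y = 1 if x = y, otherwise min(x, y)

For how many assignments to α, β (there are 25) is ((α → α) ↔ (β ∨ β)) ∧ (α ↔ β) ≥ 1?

1

value 1: 1 assignment (counts)
value 3/4: 3 assignments
value 1/2: 5 assignments
value 1/4: 7 assignments
value 0: 9 assignments
So 1 of the 25 assignments meets the threshold.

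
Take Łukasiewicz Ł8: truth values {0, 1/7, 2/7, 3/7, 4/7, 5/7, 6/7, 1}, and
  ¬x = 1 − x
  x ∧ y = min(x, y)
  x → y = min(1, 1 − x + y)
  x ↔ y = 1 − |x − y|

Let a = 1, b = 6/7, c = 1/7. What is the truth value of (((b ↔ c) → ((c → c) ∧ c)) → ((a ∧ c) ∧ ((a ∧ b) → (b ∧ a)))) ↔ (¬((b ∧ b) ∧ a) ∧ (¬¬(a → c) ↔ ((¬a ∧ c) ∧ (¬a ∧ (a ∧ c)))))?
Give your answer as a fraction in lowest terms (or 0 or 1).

b ↔ c = 6/7 ↔ 1/7 = 2/7
c → c = 1/7 → 1/7 = 1
(c → c) ∧ c = 1 ∧ 1/7 = 1/7
(b ↔ c) → ((c → c) ∧ c) = 2/7 → 1/7 = 6/7
a ∧ c = 1 ∧ 1/7 = 1/7
a ∧ b = 1 ∧ 6/7 = 6/7
b ∧ a = 6/7 ∧ 1 = 6/7
(a ∧ b) → (b ∧ a) = 6/7 → 6/7 = 1
(a ∧ c) ∧ ((a ∧ b) → (b ∧ a)) = 1/7 ∧ 1 = 1/7
((b ↔ c) → ((c → c) ∧ c)) → ((a ∧ c) ∧ ((a ∧ b) → (b ∧ a))) = 6/7 → 1/7 = 2/7
b ∧ b = 6/7 ∧ 6/7 = 6/7
(b ∧ b) ∧ a = 6/7 ∧ 1 = 6/7
¬((b ∧ b) ∧ a) = ¬6/7 = 1/7
a → c = 1 → 1/7 = 1/7
¬(a → c) = ¬1/7 = 6/7
¬¬(a → c) = ¬6/7 = 1/7
¬a = ¬1 = 0
¬a ∧ c = 0 ∧ 1/7 = 0
¬a = ¬1 = 0
a ∧ c = 1 ∧ 1/7 = 1/7
¬a ∧ (a ∧ c) = 0 ∧ 1/7 = 0
(¬a ∧ c) ∧ (¬a ∧ (a ∧ c)) = 0 ∧ 0 = 0
¬¬(a → c) ↔ ((¬a ∧ c) ∧ (¬a ∧ (a ∧ c))) = 1/7 ↔ 0 = 6/7
¬((b ∧ b) ∧ a) ∧ (¬¬(a → c) ↔ ((¬a ∧ c) ∧ (¬a ∧ (a ∧ c)))) = 1/7 ∧ 6/7 = 1/7
(((b ↔ c) → ((c → c) ∧ c)) → ((a ∧ c) ∧ ((a ∧ b) → (b ∧ a)))) ↔ (¬((b ∧ b) ∧ a) ∧ (¬¬(a → c) ↔ ((¬a ∧ c) ∧ (¬a ∧ (a ∧ c))))) = 2/7 ↔ 1/7 = 6/7

6/7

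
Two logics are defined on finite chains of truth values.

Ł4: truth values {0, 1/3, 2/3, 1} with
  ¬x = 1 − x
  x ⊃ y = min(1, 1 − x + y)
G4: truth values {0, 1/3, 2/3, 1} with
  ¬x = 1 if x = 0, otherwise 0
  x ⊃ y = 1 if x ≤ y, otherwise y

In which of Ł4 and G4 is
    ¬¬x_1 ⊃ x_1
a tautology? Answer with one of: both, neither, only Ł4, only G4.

In Ł4: every assignment gives 1 — tautology.
In G4: at x_1 = 1/3 the value is 1/3 — not a tautology.

only Ł4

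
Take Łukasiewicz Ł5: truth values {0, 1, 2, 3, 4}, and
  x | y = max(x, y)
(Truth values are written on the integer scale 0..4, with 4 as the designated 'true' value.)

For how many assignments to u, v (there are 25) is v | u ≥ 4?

9

value 4: 9 assignments (counts)
value 3: 7 assignments
value 2: 5 assignments
value 1: 3 assignments
value 0: 1 assignment
So 9 of the 25 assignments meet the threshold.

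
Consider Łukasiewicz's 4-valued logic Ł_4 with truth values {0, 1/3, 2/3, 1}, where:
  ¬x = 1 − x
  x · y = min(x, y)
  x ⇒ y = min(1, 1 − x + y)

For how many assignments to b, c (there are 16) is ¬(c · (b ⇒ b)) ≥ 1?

b = 0, c = 0 ↦ 1  ≥
b = 0, c = 1/3 ↦ 2/3  <
b = 0, c = 2/3 ↦ 1/3  <
b = 0, c = 1 ↦ 0  <
b = 1/3, c = 0 ↦ 1  ≥
b = 1/3, c = 1/3 ↦ 2/3  <
b = 1/3, c = 2/3 ↦ 1/3  <
b = 1/3, c = 1 ↦ 0  <
b = 2/3, c = 0 ↦ 1  ≥
b = 2/3, c = 1/3 ↦ 2/3  <
b = 2/3, c = 2/3 ↦ 1/3  <
b = 2/3, c = 1 ↦ 0  <
b = 1, c = 0 ↦ 1  ≥
b = 1, c = 1/3 ↦ 2/3  <
b = 1, c = 2/3 ↦ 1/3  <
b = 1, c = 1 ↦ 0  <
So 4 of the 16 assignments meet the threshold.

4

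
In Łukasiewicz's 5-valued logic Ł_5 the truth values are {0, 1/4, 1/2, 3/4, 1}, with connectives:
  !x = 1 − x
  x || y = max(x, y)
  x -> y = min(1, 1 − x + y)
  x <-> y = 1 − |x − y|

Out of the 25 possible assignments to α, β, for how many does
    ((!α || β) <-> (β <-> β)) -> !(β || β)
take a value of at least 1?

12

value 1: 12 assignments (counts)
value 3/4: 2 assignments
value 1/2: 5 assignments
value 1/4: 1 assignment
value 0: 5 assignments
So 12 of the 25 assignments meet the threshold.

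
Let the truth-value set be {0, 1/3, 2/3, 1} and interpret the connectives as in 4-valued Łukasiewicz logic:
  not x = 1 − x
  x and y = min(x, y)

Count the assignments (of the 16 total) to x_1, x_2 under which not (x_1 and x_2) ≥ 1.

x_1 = 0, x_2 = 0 ↦ 1  ≥
x_1 = 0, x_2 = 1/3 ↦ 1  ≥
x_1 = 0, x_2 = 2/3 ↦ 1  ≥
x_1 = 0, x_2 = 1 ↦ 1  ≥
x_1 = 1/3, x_2 = 0 ↦ 1  ≥
x_1 = 1/3, x_2 = 1/3 ↦ 2/3  <
x_1 = 1/3, x_2 = 2/3 ↦ 2/3  <
x_1 = 1/3, x_2 = 1 ↦ 2/3  <
x_1 = 2/3, x_2 = 0 ↦ 1  ≥
x_1 = 2/3, x_2 = 1/3 ↦ 2/3  <
x_1 = 2/3, x_2 = 2/3 ↦ 1/3  <
x_1 = 2/3, x_2 = 1 ↦ 1/3  <
x_1 = 1, x_2 = 0 ↦ 1  ≥
x_1 = 1, x_2 = 1/3 ↦ 2/3  <
x_1 = 1, x_2 = 2/3 ↦ 1/3  <
x_1 = 1, x_2 = 1 ↦ 0  <
So 7 of the 16 assignments meet the threshold.

7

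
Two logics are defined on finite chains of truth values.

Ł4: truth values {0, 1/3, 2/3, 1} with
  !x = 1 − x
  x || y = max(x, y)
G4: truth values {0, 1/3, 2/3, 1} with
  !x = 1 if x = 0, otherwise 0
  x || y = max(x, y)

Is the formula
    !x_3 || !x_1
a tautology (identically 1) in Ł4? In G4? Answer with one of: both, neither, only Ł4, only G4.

neither

In Ł4: at x_1 = 1/3, x_3 = 1/3 the value is 2/3 — not a tautology.
In G4: at x_1 = 1/3, x_3 = 1/3 the value is 0 — not a tautology.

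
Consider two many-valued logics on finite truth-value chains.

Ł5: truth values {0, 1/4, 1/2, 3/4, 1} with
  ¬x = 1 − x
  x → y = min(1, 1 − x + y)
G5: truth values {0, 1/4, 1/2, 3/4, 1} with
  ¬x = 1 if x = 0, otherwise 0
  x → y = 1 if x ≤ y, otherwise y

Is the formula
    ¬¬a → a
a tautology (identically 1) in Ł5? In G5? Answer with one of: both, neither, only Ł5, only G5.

only Ł5

In Ł5: every assignment gives 1 — tautology.
In G5: at a = 1/4 the value is 1/4 — not a tautology.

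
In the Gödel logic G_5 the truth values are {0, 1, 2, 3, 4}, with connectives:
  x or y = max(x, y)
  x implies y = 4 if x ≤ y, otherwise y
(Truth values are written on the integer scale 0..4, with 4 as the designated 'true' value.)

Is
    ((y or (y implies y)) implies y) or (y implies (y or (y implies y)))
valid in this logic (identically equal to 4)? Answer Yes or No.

y = 0 ↦ 4
y = 1 ↦ 4
y = 2 ↦ 4
y = 3 ↦ 4
y = 4 ↦ 4
Every assignment gives a value ≥ 4.

Yes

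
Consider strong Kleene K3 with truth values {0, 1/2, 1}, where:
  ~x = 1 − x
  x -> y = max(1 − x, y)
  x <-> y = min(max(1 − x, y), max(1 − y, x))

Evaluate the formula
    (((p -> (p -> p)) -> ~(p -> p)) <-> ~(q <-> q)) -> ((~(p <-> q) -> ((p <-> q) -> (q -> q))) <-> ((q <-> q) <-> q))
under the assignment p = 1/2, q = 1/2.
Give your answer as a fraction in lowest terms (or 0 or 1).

1/2

p -> p = 1/2 -> 1/2 = 1/2
p -> (p -> p) = 1/2 -> 1/2 = 1/2
p -> p = 1/2 -> 1/2 = 1/2
~(p -> p) = ~1/2 = 1/2
(p -> (p -> p)) -> ~(p -> p) = 1/2 -> 1/2 = 1/2
q <-> q = 1/2 <-> 1/2 = 1/2
~(q <-> q) = ~1/2 = 1/2
((p -> (p -> p)) -> ~(p -> p)) <-> ~(q <-> q) = 1/2 <-> 1/2 = 1/2
p <-> q = 1/2 <-> 1/2 = 1/2
~(p <-> q) = ~1/2 = 1/2
p <-> q = 1/2 <-> 1/2 = 1/2
q -> q = 1/2 -> 1/2 = 1/2
(p <-> q) -> (q -> q) = 1/2 -> 1/2 = 1/2
~(p <-> q) -> ((p <-> q) -> (q -> q)) = 1/2 -> 1/2 = 1/2
q <-> q = 1/2 <-> 1/2 = 1/2
(q <-> q) <-> q = 1/2 <-> 1/2 = 1/2
(~(p <-> q) -> ((p <-> q) -> (q -> q))) <-> ((q <-> q) <-> q) = 1/2 <-> 1/2 = 1/2
(((p -> (p -> p)) -> ~(p -> p)) <-> ~(q <-> q)) -> ((~(p <-> q) -> ((p <-> q) -> (q -> q))) <-> ((q <-> q) <-> q)) = 1/2 -> 1/2 = 1/2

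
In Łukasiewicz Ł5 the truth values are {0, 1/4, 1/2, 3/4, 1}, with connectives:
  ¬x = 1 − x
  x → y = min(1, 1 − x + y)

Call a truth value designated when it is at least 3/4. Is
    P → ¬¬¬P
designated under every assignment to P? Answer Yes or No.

No

Counterexample: take P = 3/4.
¬P = ¬3/4 = 1/4
¬¬P = ¬1/4 = 3/4
¬¬¬P = ¬3/4 = 1/4
P → ¬¬¬P = 3/4 → 1/4 = 1/2
This gives 1/2, which is below 3/4.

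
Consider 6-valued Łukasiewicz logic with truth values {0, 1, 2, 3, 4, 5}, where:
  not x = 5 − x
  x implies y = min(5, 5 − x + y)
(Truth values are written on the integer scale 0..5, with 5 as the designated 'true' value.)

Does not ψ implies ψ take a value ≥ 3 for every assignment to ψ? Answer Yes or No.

No

Counterexample: take ψ = 0.
not ψ = not 0 = 5
not ψ implies ψ = 5 implies 0 = 0
This gives 0, which is below 3.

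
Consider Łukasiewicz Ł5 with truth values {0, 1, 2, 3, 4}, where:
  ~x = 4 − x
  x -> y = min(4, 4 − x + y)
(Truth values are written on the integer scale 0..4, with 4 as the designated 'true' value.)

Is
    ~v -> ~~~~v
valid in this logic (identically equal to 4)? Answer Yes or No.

Counterexample: take v = 0.
~v = ~0 = 4
~v = ~0 = 4
~~v = ~4 = 0
~~~v = ~0 = 4
~~~~v = ~4 = 0
~v -> ~~~~v = 4 -> 0 = 0
This gives 0 ≠ 4.

No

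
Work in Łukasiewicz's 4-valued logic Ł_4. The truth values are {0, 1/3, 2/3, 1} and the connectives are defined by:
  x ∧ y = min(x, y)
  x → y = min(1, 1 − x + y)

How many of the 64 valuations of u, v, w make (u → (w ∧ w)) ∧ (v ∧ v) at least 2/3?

26

value 1: 10 assignments (counts)
value 2/3: 16 assignments (counts)
value 1/3: 19 assignments
value 0: 19 assignments
So 26 of the 64 assignments meet the threshold.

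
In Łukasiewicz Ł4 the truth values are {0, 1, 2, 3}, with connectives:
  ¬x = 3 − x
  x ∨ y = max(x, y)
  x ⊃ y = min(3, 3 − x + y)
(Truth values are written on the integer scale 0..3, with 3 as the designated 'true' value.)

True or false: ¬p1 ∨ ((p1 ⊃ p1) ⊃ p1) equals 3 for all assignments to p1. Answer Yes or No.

No

Counterexample: take p1 = 1.
¬p1 = ¬1 = 2
p1 ⊃ p1 = 1 ⊃ 1 = 3
(p1 ⊃ p1) ⊃ p1 = 3 ⊃ 1 = 1
¬p1 ∨ ((p1 ⊃ p1) ⊃ p1) = 2 ∨ 1 = 2
This gives 2 ≠ 3.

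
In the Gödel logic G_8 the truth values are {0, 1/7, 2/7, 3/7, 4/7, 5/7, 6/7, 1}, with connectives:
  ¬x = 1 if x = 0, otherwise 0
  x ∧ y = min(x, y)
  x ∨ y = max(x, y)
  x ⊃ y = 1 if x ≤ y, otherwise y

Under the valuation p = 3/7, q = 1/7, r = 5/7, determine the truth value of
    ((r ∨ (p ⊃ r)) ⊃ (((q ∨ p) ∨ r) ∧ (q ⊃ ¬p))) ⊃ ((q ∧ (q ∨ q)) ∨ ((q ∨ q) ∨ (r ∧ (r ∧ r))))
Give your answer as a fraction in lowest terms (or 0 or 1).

1

p ⊃ r = 3/7 ⊃ 5/7 = 1
r ∨ (p ⊃ r) = 5/7 ∨ 1 = 1
q ∨ p = 1/7 ∨ 3/7 = 3/7
(q ∨ p) ∨ r = 3/7 ∨ 5/7 = 5/7
¬p = ¬3/7 = 0
q ⊃ ¬p = 1/7 ⊃ 0 = 0
((q ∨ p) ∨ r) ∧ (q ⊃ ¬p) = 5/7 ∧ 0 = 0
(r ∨ (p ⊃ r)) ⊃ (((q ∨ p) ∨ r) ∧ (q ⊃ ¬p)) = 1 ⊃ 0 = 0
q ∨ q = 1/7 ∨ 1/7 = 1/7
q ∧ (q ∨ q) = 1/7 ∧ 1/7 = 1/7
q ∨ q = 1/7 ∨ 1/7 = 1/7
r ∧ r = 5/7 ∧ 5/7 = 5/7
r ∧ (r ∧ r) = 5/7 ∧ 5/7 = 5/7
(q ∨ q) ∨ (r ∧ (r ∧ r)) = 1/7 ∨ 5/7 = 5/7
(q ∧ (q ∨ q)) ∨ ((q ∨ q) ∨ (r ∧ (r ∧ r))) = 1/7 ∨ 5/7 = 5/7
((r ∨ (p ⊃ r)) ⊃ (((q ∨ p) ∨ r) ∧ (q ⊃ ¬p))) ⊃ ((q ∧ (q ∨ q)) ∨ ((q ∨ q) ∨ (r ∧ (r ∧ r)))) = 0 ⊃ 5/7 = 1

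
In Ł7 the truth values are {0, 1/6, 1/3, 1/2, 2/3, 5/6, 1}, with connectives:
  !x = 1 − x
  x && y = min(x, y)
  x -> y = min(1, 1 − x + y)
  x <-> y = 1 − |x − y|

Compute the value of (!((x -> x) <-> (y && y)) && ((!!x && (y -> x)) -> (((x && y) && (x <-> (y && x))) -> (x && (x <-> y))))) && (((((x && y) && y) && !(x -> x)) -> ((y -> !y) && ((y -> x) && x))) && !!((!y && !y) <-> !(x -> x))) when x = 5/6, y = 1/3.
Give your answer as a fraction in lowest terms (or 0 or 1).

x -> x = 5/6 -> 5/6 = 1
y && y = 1/3 && 1/3 = 1/3
(x -> x) <-> (y && y) = 1 <-> 1/3 = 1/3
!((x -> x) <-> (y && y)) = !1/3 = 2/3
!x = !5/6 = 1/6
!!x = !1/6 = 5/6
y -> x = 1/3 -> 5/6 = 1
!!x && (y -> x) = 5/6 && 1 = 5/6
x && y = 5/6 && 1/3 = 1/3
y && x = 1/3 && 5/6 = 1/3
x <-> (y && x) = 5/6 <-> 1/3 = 1/2
(x && y) && (x <-> (y && x)) = 1/3 && 1/2 = 1/3
x <-> y = 5/6 <-> 1/3 = 1/2
x && (x <-> y) = 5/6 && 1/2 = 1/2
((x && y) && (x <-> (y && x))) -> (x && (x <-> y)) = 1/3 -> 1/2 = 1
(!!x && (y -> x)) -> (((x && y) && (x <-> (y && x))) -> (x && (x <-> y))) = 5/6 -> 1 = 1
!((x -> x) <-> (y && y)) && ((!!x && (y -> x)) -> (((x && y) && (x <-> (y && x))) -> (x && (x <-> y)))) = 2/3 && 1 = 2/3
x && y = 5/6 && 1/3 = 1/3
(x && y) && y = 1/3 && 1/3 = 1/3
x -> x = 5/6 -> 5/6 = 1
!(x -> x) = !1 = 0
((x && y) && y) && !(x -> x) = 1/3 && 0 = 0
!y = !1/3 = 2/3
y -> !y = 1/3 -> 2/3 = 1
y -> x = 1/3 -> 5/6 = 1
(y -> x) && x = 1 && 5/6 = 5/6
(y -> !y) && ((y -> x) && x) = 1 && 5/6 = 5/6
(((x && y) && y) && !(x -> x)) -> ((y -> !y) && ((y -> x) && x)) = 0 -> 5/6 = 1
!y = !1/3 = 2/3
!y = !1/3 = 2/3
!y && !y = 2/3 && 2/3 = 2/3
x -> x = 5/6 -> 5/6 = 1
!(x -> x) = !1 = 0
(!y && !y) <-> !(x -> x) = 2/3 <-> 0 = 1/3
!((!y && !y) <-> !(x -> x)) = !1/3 = 2/3
!!((!y && !y) <-> !(x -> x)) = !2/3 = 1/3
((((x && y) && y) && !(x -> x)) -> ((y -> !y) && ((y -> x) && x))) && !!((!y && !y) <-> !(x -> x)) = 1 && 1/3 = 1/3
(!((x -> x) <-> (y && y)) && ((!!x && (y -> x)) -> (((x && y) && (x <-> (y && x))) -> (x && (x <-> y))))) && (((((x && y) && y) && !(x -> x)) -> ((y -> !y) && ((y -> x) && x))) && !!((!y && !y) <-> !(x -> x))) = 2/3 && 1/3 = 1/3

1/3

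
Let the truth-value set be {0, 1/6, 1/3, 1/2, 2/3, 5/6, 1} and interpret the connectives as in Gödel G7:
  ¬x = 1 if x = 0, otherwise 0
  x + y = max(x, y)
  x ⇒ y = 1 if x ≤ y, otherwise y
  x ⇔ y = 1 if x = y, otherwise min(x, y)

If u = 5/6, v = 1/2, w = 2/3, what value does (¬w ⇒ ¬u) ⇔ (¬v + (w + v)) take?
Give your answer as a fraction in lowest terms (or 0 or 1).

¬w = ¬2/3 = 0
¬u = ¬5/6 = 0
¬w ⇒ ¬u = 0 ⇒ 0 = 1
¬v = ¬1/2 = 0
w + v = 2/3 + 1/2 = 2/3
¬v + (w + v) = 0 + 2/3 = 2/3
(¬w ⇒ ¬u) ⇔ (¬v + (w + v)) = 1 ⇔ 2/3 = 2/3

2/3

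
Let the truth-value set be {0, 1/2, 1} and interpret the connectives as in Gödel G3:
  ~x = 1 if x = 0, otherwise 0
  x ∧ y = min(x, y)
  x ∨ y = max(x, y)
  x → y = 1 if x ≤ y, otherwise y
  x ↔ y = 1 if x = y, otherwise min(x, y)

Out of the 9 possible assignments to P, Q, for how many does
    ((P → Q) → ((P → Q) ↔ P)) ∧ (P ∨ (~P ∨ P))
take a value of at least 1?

P = 0, Q = 0 ↦ 0  <
P = 0, Q = 1/2 ↦ 0  <
P = 0, Q = 1 ↦ 0  <
P = 1/2, Q = 0 ↦ 1/2  <
P = 1/2, Q = 1/2 ↦ 1/2  <
P = 1/2, Q = 1 ↦ 1/2  <
P = 1, Q = 0 ↦ 1  ≥
P = 1, Q = 1/2 ↦ 1  ≥
P = 1, Q = 1 ↦ 1  ≥
So 3 of the 9 assignments meet the threshold.

3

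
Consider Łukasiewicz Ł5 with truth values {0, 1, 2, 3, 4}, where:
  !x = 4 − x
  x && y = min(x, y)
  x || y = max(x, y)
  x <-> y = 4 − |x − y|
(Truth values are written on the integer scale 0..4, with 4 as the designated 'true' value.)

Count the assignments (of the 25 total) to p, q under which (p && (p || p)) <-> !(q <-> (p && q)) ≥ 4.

3

value 4: 3 assignments (counts)
value 3: 5 assignments
value 2: 6 assignments
value 1: 5 assignments
value 0: 6 assignments
So 3 of the 25 assignments meet the threshold.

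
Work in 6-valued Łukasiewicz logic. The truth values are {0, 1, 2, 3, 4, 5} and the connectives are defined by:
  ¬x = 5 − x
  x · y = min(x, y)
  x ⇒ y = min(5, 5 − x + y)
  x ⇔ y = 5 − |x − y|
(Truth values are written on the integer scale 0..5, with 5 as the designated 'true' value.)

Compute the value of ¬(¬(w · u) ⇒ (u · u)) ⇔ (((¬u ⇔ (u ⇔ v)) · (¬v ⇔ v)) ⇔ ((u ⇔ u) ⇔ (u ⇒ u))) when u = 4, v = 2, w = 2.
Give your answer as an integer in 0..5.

2

w · u = 2 · 4 = 2
¬(w · u) = ¬2 = 3
u · u = 4 · 4 = 4
¬(w · u) ⇒ (u · u) = 3 ⇒ 4 = 5
¬(¬(w · u) ⇒ (u · u)) = ¬5 = 0
¬u = ¬4 = 1
u ⇔ v = 4 ⇔ 2 = 3
¬u ⇔ (u ⇔ v) = 1 ⇔ 3 = 3
¬v = ¬2 = 3
¬v ⇔ v = 3 ⇔ 2 = 4
(¬u ⇔ (u ⇔ v)) · (¬v ⇔ v) = 3 · 4 = 3
u ⇔ u = 4 ⇔ 4 = 5
u ⇒ u = 4 ⇒ 4 = 5
(u ⇔ u) ⇔ (u ⇒ u) = 5 ⇔ 5 = 5
((¬u ⇔ (u ⇔ v)) · (¬v ⇔ v)) ⇔ ((u ⇔ u) ⇔ (u ⇒ u)) = 3 ⇔ 5 = 3
¬(¬(w · u) ⇒ (u · u)) ⇔ (((¬u ⇔ (u ⇔ v)) · (¬v ⇔ v)) ⇔ ((u ⇔ u) ⇔ (u ⇒ u))) = 0 ⇔ 3 = 2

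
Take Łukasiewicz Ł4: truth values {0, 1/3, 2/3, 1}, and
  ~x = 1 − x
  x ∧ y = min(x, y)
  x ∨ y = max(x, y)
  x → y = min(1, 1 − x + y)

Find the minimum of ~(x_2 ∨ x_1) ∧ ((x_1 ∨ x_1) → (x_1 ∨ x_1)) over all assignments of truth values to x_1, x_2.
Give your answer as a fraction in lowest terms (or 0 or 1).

0

Take x_1 = 0, x_2 = 1:
x_2 ∨ x_1 = 1 ∨ 0 = 1
~(x_2 ∨ x_1) = ~1 = 0
x_1 ∨ x_1 = 0 ∨ 0 = 0
x_1 ∨ x_1 = 0 ∨ 0 = 0
(x_1 ∨ x_1) → (x_1 ∨ x_1) = 0 → 0 = 1
~(x_2 ∨ x_1) ∧ ((x_1 ∨ x_1) → (x_1 ∨ x_1)) = 0 ∧ 1 = 0
No assignment yields a value below 0, so this is the minimum.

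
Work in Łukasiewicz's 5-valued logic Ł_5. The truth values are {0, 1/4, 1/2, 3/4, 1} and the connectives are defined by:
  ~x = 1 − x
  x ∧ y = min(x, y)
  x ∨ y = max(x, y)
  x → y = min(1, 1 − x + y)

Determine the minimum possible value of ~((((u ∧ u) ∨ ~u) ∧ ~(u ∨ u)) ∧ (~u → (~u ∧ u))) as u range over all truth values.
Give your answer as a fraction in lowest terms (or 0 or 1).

1/2

Take u = 1/4:
u ∧ u = 1/4 ∧ 1/4 = 1/4
~u = ~1/4 = 3/4
(u ∧ u) ∨ ~u = 1/4 ∨ 3/4 = 3/4
u ∨ u = 1/4 ∨ 1/4 = 1/4
~(u ∨ u) = ~1/4 = 3/4
((u ∧ u) ∨ ~u) ∧ ~(u ∨ u) = 3/4 ∧ 3/4 = 3/4
~u = ~1/4 = 3/4
~u = ~1/4 = 3/4
~u ∧ u = 3/4 ∧ 1/4 = 1/4
~u → (~u ∧ u) = 3/4 → 1/4 = 1/2
(((u ∧ u) ∨ ~u) ∧ ~(u ∨ u)) ∧ (~u → (~u ∧ u)) = 3/4 ∧ 1/2 = 1/2
~((((u ∧ u) ∨ ~u) ∧ ~(u ∨ u)) ∧ (~u → (~u ∧ u))) = ~1/2 = 1/2
No assignment yields a value below 1/2, so this is the minimum.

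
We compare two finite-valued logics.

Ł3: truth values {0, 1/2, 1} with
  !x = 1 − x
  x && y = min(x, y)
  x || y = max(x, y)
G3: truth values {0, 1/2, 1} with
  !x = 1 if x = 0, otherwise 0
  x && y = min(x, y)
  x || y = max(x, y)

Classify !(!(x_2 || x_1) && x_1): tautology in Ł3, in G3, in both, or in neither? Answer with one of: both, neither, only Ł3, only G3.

In Ł3: at x_1 = 1/2, x_2 = 0 the value is 1/2 — not a tautology.
In G3: every assignment gives 1 — tautology.

only G3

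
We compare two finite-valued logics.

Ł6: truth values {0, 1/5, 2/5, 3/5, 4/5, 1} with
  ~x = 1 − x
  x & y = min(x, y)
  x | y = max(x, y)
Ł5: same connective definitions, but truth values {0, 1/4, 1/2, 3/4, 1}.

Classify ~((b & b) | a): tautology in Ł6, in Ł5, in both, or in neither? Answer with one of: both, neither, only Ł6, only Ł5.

In Ł6: at a = 0, b = 1/5 the value is 4/5 — not a tautology.
In Ł5: at a = 0, b = 1/4 the value is 3/4 — not a tautology.

neither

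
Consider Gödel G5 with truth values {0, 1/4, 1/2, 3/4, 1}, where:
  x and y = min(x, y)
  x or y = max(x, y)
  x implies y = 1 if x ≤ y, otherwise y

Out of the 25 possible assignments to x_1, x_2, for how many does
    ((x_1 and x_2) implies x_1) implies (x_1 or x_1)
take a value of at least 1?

5

value 1: 5 assignments (counts)
value 3/4: 5 assignments
value 1/2: 5 assignments
value 1/4: 5 assignments
value 0: 5 assignments
So 5 of the 25 assignments meet the threshold.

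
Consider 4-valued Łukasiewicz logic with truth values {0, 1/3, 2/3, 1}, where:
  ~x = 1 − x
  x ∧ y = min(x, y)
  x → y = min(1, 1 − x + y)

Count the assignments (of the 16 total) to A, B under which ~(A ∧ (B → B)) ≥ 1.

A = 0, B = 0 ↦ 1  ≥
A = 0, B = 1/3 ↦ 1  ≥
A = 0, B = 2/3 ↦ 1  ≥
A = 0, B = 1 ↦ 1  ≥
A = 1/3, B = 0 ↦ 2/3  <
A = 1/3, B = 1/3 ↦ 2/3  <
A = 1/3, B = 2/3 ↦ 2/3  <
A = 1/3, B = 1 ↦ 2/3  <
A = 2/3, B = 0 ↦ 1/3  <
A = 2/3, B = 1/3 ↦ 1/3  <
A = 2/3, B = 2/3 ↦ 1/3  <
A = 2/3, B = 1 ↦ 1/3  <
A = 1, B = 0 ↦ 0  <
A = 1, B = 1/3 ↦ 0  <
A = 1, B = 2/3 ↦ 0  <
A = 1, B = 1 ↦ 0  <
So 4 of the 16 assignments meet the threshold.

4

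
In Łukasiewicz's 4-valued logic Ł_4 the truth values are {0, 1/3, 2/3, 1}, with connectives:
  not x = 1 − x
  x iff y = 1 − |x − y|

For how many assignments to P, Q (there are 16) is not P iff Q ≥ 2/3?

10

P = 0, Q = 0 ↦ 0  <
P = 0, Q = 1/3 ↦ 1/3  <
P = 0, Q = 2/3 ↦ 2/3  ≥
P = 0, Q = 1 ↦ 1  ≥
P = 1/3, Q = 0 ↦ 1/3  <
P = 1/3, Q = 1/3 ↦ 2/3  ≥
P = 1/3, Q = 2/3 ↦ 1  ≥
P = 1/3, Q = 1 ↦ 2/3  ≥
P = 2/3, Q = 0 ↦ 2/3  ≥
P = 2/3, Q = 1/3 ↦ 1  ≥
P = 2/3, Q = 2/3 ↦ 2/3  ≥
P = 2/3, Q = 1 ↦ 1/3  <
P = 1, Q = 0 ↦ 1  ≥
P = 1, Q = 1/3 ↦ 2/3  ≥
P = 1, Q = 2/3 ↦ 1/3  <
P = 1, Q = 1 ↦ 0  <
So 10 of the 16 assignments meet the threshold.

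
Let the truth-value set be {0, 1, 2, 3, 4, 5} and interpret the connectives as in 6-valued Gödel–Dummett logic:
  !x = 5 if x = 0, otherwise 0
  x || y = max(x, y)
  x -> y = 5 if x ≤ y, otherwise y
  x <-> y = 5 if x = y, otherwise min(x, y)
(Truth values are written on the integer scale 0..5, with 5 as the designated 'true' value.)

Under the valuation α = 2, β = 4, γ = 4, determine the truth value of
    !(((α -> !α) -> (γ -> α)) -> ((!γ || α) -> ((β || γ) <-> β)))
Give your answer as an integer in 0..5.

!α = !2 = 0
α -> !α = 2 -> 0 = 0
γ -> α = 4 -> 2 = 2
(α -> !α) -> (γ -> α) = 0 -> 2 = 5
!γ = !4 = 0
!γ || α = 0 || 2 = 2
β || γ = 4 || 4 = 4
(β || γ) <-> β = 4 <-> 4 = 5
(!γ || α) -> ((β || γ) <-> β) = 2 -> 5 = 5
((α -> !α) -> (γ -> α)) -> ((!γ || α) -> ((β || γ) <-> β)) = 5 -> 5 = 5
!(((α -> !α) -> (γ -> α)) -> ((!γ || α) -> ((β || γ) <-> β))) = !5 = 0

0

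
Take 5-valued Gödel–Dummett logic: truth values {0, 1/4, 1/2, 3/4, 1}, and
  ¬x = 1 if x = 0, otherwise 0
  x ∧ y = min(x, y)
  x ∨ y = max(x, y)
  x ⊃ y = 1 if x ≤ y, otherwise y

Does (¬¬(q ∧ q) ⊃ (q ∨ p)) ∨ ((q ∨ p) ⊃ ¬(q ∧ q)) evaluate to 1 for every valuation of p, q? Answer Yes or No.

No

Counterexample: take p = 0, q = 1/4.
q ∧ q = 1/4 ∧ 1/4 = 1/4
¬(q ∧ q) = ¬1/4 = 0
¬¬(q ∧ q) = ¬0 = 1
q ∨ p = 1/4 ∨ 0 = 1/4
¬¬(q ∧ q) ⊃ (q ∨ p) = 1 ⊃ 1/4 = 1/4
q ∨ p = 1/4 ∨ 0 = 1/4
q ∧ q = 1/4 ∧ 1/4 = 1/4
¬(q ∧ q) = ¬1/4 = 0
(q ∨ p) ⊃ ¬(q ∧ q) = 1/4 ⊃ 0 = 0
(¬¬(q ∧ q) ⊃ (q ∨ p)) ∨ ((q ∨ p) ⊃ ¬(q ∧ q)) = 1/4 ∨ 0 = 1/4
This gives 1/4 ≠ 1.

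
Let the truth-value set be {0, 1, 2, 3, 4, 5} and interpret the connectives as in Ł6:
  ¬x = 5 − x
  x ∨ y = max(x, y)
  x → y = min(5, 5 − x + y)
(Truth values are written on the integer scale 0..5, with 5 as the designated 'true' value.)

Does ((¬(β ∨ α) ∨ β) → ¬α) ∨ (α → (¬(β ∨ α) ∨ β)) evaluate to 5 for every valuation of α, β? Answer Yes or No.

Counterexample: take α = 4, β = 2.
β ∨ α = 2 ∨ 4 = 4
¬(β ∨ α) = ¬4 = 1
¬(β ∨ α) ∨ β = 1 ∨ 2 = 2
¬α = ¬4 = 1
(¬(β ∨ α) ∨ β) → ¬α = 2 → 1 = 4
β ∨ α = 2 ∨ 4 = 4
¬(β ∨ α) = ¬4 = 1
¬(β ∨ α) ∨ β = 1 ∨ 2 = 2
α → (¬(β ∨ α) ∨ β) = 4 → 2 = 3
((¬(β ∨ α) ∨ β) → ¬α) ∨ (α → (¬(β ∨ α) ∨ β)) = 4 ∨ 3 = 4
This gives 4 ≠ 5.

No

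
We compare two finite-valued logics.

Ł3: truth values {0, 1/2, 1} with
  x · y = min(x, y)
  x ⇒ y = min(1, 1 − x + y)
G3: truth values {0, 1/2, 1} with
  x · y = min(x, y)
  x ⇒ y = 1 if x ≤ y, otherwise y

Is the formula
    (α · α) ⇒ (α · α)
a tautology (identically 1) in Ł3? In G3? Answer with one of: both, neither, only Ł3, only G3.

In Ł3: every assignment gives 1 — tautology.
In G3: every assignment gives 1 — tautology.

both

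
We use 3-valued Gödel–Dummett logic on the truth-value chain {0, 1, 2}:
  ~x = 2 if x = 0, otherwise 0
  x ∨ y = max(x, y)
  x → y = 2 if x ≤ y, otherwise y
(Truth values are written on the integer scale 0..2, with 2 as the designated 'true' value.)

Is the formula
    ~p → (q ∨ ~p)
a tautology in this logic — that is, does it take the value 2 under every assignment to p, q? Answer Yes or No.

Yes

p = 0, q = 0 ↦ 2
p = 0, q = 1 ↦ 2
p = 0, q = 2 ↦ 2
p = 1, q = 0 ↦ 2
p = 1, q = 1 ↦ 2
p = 1, q = 2 ↦ 2
p = 2, q = 0 ↦ 2
p = 2, q = 1 ↦ 2
p = 2, q = 2 ↦ 2
Every assignment gives a value ≥ 2.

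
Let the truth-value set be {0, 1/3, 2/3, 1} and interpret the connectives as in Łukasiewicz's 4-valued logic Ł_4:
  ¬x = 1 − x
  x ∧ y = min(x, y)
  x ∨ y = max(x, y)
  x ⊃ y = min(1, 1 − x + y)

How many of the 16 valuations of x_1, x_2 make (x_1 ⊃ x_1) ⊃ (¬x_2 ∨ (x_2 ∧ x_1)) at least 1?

x_1 = 0, x_2 = 0 ↦ 1  ≥
x_1 = 0, x_2 = 1/3 ↦ 2/3  <
x_1 = 0, x_2 = 2/3 ↦ 1/3  <
x_1 = 0, x_2 = 1 ↦ 0  <
x_1 = 1/3, x_2 = 0 ↦ 1  ≥
x_1 = 1/3, x_2 = 1/3 ↦ 2/3  <
x_1 = 1/3, x_2 = 2/3 ↦ 1/3  <
x_1 = 1/3, x_2 = 1 ↦ 1/3  <
x_1 = 2/3, x_2 = 0 ↦ 1  ≥
x_1 = 2/3, x_2 = 1/3 ↦ 2/3  <
x_1 = 2/3, x_2 = 2/3 ↦ 2/3  <
x_1 = 2/3, x_2 = 1 ↦ 2/3  <
x_1 = 1, x_2 = 0 ↦ 1  ≥
x_1 = 1, x_2 = 1/3 ↦ 2/3  <
x_1 = 1, x_2 = 2/3 ↦ 2/3  <
x_1 = 1, x_2 = 1 ↦ 1  ≥
So 5 of the 16 assignments meet the threshold.

5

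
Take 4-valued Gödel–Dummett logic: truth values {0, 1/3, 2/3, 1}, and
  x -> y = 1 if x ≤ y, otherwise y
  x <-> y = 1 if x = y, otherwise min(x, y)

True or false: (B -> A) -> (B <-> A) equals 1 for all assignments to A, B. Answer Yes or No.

No

Counterexample: take A = 1/3, B = 0.
B -> A = 0 -> 1/3 = 1
B <-> A = 0 <-> 1/3 = 0
(B -> A) -> (B <-> A) = 1 -> 0 = 0
This gives 0 ≠ 1.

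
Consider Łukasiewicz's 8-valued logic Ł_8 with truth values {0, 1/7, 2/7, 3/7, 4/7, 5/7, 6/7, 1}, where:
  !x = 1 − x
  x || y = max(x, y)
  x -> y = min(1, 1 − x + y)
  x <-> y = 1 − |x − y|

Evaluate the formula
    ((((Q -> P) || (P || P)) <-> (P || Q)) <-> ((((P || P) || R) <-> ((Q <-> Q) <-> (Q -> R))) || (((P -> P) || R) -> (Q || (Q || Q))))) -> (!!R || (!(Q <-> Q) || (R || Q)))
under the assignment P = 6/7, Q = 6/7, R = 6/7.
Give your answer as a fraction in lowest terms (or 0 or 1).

6/7

Q -> P = 6/7 -> 6/7 = 1
P || P = 6/7 || 6/7 = 6/7
(Q -> P) || (P || P) = 1 || 6/7 = 1
P || Q = 6/7 || 6/7 = 6/7
((Q -> P) || (P || P)) <-> (P || Q) = 1 <-> 6/7 = 6/7
P || P = 6/7 || 6/7 = 6/7
(P || P) || R = 6/7 || 6/7 = 6/7
Q <-> Q = 6/7 <-> 6/7 = 1
Q -> R = 6/7 -> 6/7 = 1
(Q <-> Q) <-> (Q -> R) = 1 <-> 1 = 1
((P || P) || R) <-> ((Q <-> Q) <-> (Q -> R)) = 6/7 <-> 1 = 6/7
P -> P = 6/7 -> 6/7 = 1
(P -> P) || R = 1 || 6/7 = 1
Q || Q = 6/7 || 6/7 = 6/7
Q || (Q || Q) = 6/7 || 6/7 = 6/7
((P -> P) || R) -> (Q || (Q || Q)) = 1 -> 6/7 = 6/7
(((P || P) || R) <-> ((Q <-> Q) <-> (Q -> R))) || (((P -> P) || R) -> (Q || (Q || Q))) = 6/7 || 6/7 = 6/7
(((Q -> P) || (P || P)) <-> (P || Q)) <-> ((((P || P) || R) <-> ((Q <-> Q) <-> (Q -> R))) || (((P -> P) || R) -> (Q || (Q || Q)))) = 6/7 <-> 6/7 = 1
!R = !6/7 = 1/7
!!R = !1/7 = 6/7
Q <-> Q = 6/7 <-> 6/7 = 1
!(Q <-> Q) = !1 = 0
R || Q = 6/7 || 6/7 = 6/7
!(Q <-> Q) || (R || Q) = 0 || 6/7 = 6/7
!!R || (!(Q <-> Q) || (R || Q)) = 6/7 || 6/7 = 6/7
((((Q -> P) || (P || P)) <-> (P || Q)) <-> ((((P || P) || R) <-> ((Q <-> Q) <-> (Q -> R))) || (((P -> P) || R) -> (Q || (Q || Q))))) -> (!!R || (!(Q <-> Q) || (R || Q))) = 1 -> 6/7 = 6/7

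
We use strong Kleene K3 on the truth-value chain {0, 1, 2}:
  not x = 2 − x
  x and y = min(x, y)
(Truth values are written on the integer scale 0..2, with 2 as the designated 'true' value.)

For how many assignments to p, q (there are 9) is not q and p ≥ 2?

p = 0, q = 0 ↦ 0  <
p = 0, q = 1 ↦ 0  <
p = 0, q = 2 ↦ 0  <
p = 1, q = 0 ↦ 1  <
p = 1, q = 1 ↦ 1  <
p = 1, q = 2 ↦ 0  <
p = 2, q = 0 ↦ 2  ≥
p = 2, q = 1 ↦ 1  <
p = 2, q = 2 ↦ 0  <
So 1 of the 9 assignments meets the threshold.

1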